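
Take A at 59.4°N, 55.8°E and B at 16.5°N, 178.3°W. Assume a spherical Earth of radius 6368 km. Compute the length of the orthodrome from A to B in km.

Haversine: a = sin²(Δφ/2)+cos φ₁ cos φ₂ sin²(Δλ/2) = 0.52087;  σ = 2·atan2(√a,√(1−a))
σ = 92.392° → d = Rσ = 6368·1.61254 = 10269 km

10269 km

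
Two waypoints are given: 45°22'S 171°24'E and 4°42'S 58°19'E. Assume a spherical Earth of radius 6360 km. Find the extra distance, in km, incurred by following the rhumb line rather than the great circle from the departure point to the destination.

534 km

Great circle: cos σ = sin φ₁ sin φ₂ + cos φ₁ cos φ₂ cos Δλ,  σ = 1.7887 rad → d_gc = 11376.4 km
Rhumb line: Δψ = +0.8083, q = Δφ/Δψ = 0.8781, d_rh = R√(Δφ²+q²Δλ²) = 11910.6 km
Excess = 11910.6 − 11376.4 = 534.2 ≈ 534 km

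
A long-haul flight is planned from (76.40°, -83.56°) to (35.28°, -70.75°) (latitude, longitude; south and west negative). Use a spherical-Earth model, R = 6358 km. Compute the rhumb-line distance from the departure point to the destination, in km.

Δψ = ln[tan(π/4+φ₂/2)/tan(π/4+φ₁/2)] = -1.4678;  Δφ = -0.7177 rad,  Δλ = +0.2236 rad
q = Δφ/Δψ = 0.4890
d = R·√(Δφ² + q²Δλ²) = 6358·0.72596 = 4616 km

4616 km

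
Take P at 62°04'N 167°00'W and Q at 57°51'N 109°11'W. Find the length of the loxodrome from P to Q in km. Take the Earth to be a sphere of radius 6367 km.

Δψ = ln[tan(π/4+φ₂/2)/tan(π/4+φ₁/2)] = -0.1472;  Δφ = -0.0736 rad,  Δλ = +1.0091 rad
q = Δφ/Δψ = 0.4998
d = R·√(Δφ² + q²Δλ²) = 6367·0.50972 = 3245 km

3245 km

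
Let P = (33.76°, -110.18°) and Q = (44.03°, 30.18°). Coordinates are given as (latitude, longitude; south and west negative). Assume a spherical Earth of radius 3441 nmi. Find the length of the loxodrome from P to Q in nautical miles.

6569 nmi

Δψ = ln[tan(π/4+φ₂/2)/tan(π/4+φ₁/2)] = +0.2310;  Δφ = +0.1792 rad,  Δλ = +2.4497 rad
q = Δφ/Δψ = 0.7759
d = R·√(Δφ² + q²Δλ²) = 3441·1.90917 = 6569 nmi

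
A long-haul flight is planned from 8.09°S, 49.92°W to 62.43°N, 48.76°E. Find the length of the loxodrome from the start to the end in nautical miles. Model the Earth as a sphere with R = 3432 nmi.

6322 nmi

Rhumb course C = atan2(Δλ, Δψ) with Δψ = ln[tan(π/4+φ₂/2)/tan(π/4+φ₁/2)] = +1.5468, Δλ = +1.7223 → C = 48.07°
d = R·|Δφ| / |cos C| = 3432·1.23081 / 0.66818 = 6322 nmi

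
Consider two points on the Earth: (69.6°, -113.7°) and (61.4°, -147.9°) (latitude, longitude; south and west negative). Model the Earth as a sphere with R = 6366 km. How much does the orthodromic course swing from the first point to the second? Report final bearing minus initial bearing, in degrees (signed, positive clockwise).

At departure: θ₁ = atan2(sin Δλ cos φ₂, cos φ₁ sin φ₂ − sin φ₁ cos φ₂ cos Δλ) = 256.41°
At arrival: θ₂ = atan2(sin Δλ cos φ₁, −cos φ₂ sin φ₁ + sin φ₂ cos φ₁ cos Δλ) = 225.06°
Δθ = θ₂ − θ₁ = -31.4°

-31.4°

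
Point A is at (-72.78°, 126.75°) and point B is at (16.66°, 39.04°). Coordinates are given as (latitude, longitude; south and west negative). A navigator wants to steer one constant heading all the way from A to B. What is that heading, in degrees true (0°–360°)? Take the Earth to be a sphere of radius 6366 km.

325.0°

Meridional parts: M(φ₁)=-1.8877, M(φ₂)=+0.2950 → ΔM = +2.1827;  Δλ = -1.5308 rad
tan C = Δλ / ΔM = -0.7013 → C = 324.96°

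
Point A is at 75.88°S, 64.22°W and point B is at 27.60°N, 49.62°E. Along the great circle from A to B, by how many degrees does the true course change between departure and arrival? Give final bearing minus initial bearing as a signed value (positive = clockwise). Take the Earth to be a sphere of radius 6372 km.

At departure: θ₁ = atan2(sin Δλ cos φ₂, cos φ₁ sin φ₂ − sin φ₁ cos φ₂ cos Δλ) = 106.12°
At arrival: θ₂ = atan2(sin Δλ cos φ₁, −cos φ₂ sin φ₁ + sin φ₂ cos φ₁ cos Δλ) = 15.33°
Δθ = θ₂ − θ₁ = -90.8°

-90.8°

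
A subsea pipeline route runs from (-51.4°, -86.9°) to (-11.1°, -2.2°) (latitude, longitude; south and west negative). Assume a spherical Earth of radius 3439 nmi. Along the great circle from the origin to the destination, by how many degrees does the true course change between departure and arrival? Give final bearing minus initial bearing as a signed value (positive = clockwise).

Initial bearing θ₁ = atan2(sin Δλ cos φ₂, cos φ₁ sin φ₂ − sin φ₁ cos φ₂ cos Δλ) = 92.89°
Final bearing θ₂ = (initial bearing from the destination back to the start) + 180° = 39.42°
Δθ = θ₂ − θ₁ = -53.5°

-53.5°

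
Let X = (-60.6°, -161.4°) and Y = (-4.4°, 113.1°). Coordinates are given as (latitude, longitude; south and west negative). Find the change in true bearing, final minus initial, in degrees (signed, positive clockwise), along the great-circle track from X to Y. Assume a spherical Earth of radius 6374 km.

+58.8°

Initial bearing θ₁ = atan2(sin Δλ cos φ₂, cos φ₁ sin φ₂ − sin φ₁ cos φ₂ cos Δλ) = 271.76°
Final bearing θ₂ = (initial bearing from the destination back to the start) + 180° = 330.52°
Δθ = θ₂ − θ₁ = +58.8°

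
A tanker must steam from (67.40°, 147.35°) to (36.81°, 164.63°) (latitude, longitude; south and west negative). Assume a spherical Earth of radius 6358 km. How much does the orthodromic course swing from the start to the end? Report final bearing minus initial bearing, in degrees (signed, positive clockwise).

+14.2°

At departure: θ₁ = atan2(sin Δλ cos φ₂, cos φ₁ sin φ₂ − sin φ₁ cos φ₂ cos Δλ) = 153.43°
At arrival: θ₂ = atan2(sin Δλ cos φ₁, −cos φ₂ sin φ₁ + sin φ₂ cos φ₁ cos Δλ) = 167.60°
Δθ = θ₂ − θ₁ = +14.2°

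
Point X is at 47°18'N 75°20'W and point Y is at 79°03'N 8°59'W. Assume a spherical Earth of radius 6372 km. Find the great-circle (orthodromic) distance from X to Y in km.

4377 km

cos σ = sin φ₁ sin φ₂ + cos φ₁ cos φ₂ cos Δλ
      = sin(47.30°)sin(79.05°) + cos(47.30°)cos(79.05°)cos(66.35°) = 0.7732
σ = 39.357° → d = Rσ = 6372·0.68691 = 4377 km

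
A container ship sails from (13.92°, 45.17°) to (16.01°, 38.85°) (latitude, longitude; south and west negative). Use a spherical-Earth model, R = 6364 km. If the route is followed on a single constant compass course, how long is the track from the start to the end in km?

717 km

Δψ = ln[tan(π/4+φ₂/2)/tan(π/4+φ₁/2)] = +0.0378;  Δφ = +0.0365 rad,  Δλ = -0.1103 rad
q = Δφ/Δψ = 0.9660
d = R·√(Δφ² + q²Δλ²) = 6364·0.11263 = 717 km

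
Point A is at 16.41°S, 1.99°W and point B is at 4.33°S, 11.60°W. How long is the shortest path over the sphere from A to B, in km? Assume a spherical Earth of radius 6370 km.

cos σ = sin φ₁ sin φ₂ + cos φ₁ cos φ₂ cos Δλ
      = sin(-16.41°)sin(-4.33°) + cos(-16.41°)cos(-4.33°)cos(-9.61°) = 0.9644
σ = 15.327° → d = Rσ = 6370·0.26751 = 1704 km

1704 km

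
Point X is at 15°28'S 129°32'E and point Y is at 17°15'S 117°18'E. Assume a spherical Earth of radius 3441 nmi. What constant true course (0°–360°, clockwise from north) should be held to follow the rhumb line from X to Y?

261.4°

Meridional parts: M(φ₁)=-0.2733, M(φ₂)=-0.3057 → ΔM = -0.0324;  Δλ = -0.2135 rad
tan C = Δλ / ΔM = +6.5818 → C = 261.36°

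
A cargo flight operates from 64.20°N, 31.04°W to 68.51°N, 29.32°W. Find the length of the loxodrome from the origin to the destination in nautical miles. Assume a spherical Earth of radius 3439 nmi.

262 nmi

Δψ = ln[tan(π/4+φ₂/2)/tan(π/4+φ₁/2)] = +0.1881;  Δφ = +0.0752 rad,  Δλ = +0.0300 rad
q = Δφ/Δψ = 0.4000
d = R·√(Δφ² + q²Δλ²) = 3439·0.07618 = 262 nmi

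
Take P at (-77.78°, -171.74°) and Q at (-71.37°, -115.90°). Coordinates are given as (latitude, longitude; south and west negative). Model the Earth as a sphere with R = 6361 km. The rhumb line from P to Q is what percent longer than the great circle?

Great circle: σ = 0.2688 rad → d_gc = Rσ = 1709.6 km
Rhumb: Δφ = +0.1119, Δλ = +0.9746, Δψ = +0.4268, q = Δφ/Δψ = 0.2621 → d_rh = R√(Δφ²+q²Δλ²) = 1774.1 km
Excess = (1774.1 − 1709.6) / 1709.6 = 64.5 / 1709.6 = 3.77% ≈ 3.8%

3.8%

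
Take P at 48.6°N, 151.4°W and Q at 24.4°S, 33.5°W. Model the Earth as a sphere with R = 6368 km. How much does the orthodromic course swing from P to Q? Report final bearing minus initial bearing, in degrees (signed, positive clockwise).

Initial bearing θ₁ = atan2(sin Δλ cos φ₂, cos φ₁ sin φ₂ − sin φ₁ cos φ₂ cos Δλ) = 86.70°
Final bearing θ₂ = (initial bearing from the destination back to the start) + 180° = 133.53°
Δθ = θ₂ − θ₁ = +46.8°

+46.8°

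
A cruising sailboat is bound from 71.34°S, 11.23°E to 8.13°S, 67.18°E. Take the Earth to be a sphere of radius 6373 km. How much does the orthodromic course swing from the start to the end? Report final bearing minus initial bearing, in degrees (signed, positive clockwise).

-43.5°

At departure: θ₁ = atan2(sin Δλ cos φ₂, cos φ₁ sin φ₂ − sin φ₁ cos φ₂ cos Δλ) = 59.67°
At arrival: θ₂ = atan2(sin Δλ cos φ₁, −cos φ₂ sin φ₁ + sin φ₂ cos φ₁ cos Δλ) = 16.20°
Δθ = θ₂ − θ₁ = -43.5°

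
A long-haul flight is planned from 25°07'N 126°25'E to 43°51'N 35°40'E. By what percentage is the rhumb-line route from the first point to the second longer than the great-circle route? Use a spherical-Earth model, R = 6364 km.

4.2%

Great circle: σ = 1.2813 rad → d_gc = Rσ = 8153.9 km
Rhumb: Δφ = +0.3270, Δλ = -1.5839, Δψ = +0.4001, q = Δφ/Δψ = 0.8171 → d_rh = R√(Δφ²+q²Δλ²) = 8495.0 km
Excess = (8495.0 − 8153.9) / 8153.9 = 341.1 / 8153.9 = 4.18% ≈ 4.2%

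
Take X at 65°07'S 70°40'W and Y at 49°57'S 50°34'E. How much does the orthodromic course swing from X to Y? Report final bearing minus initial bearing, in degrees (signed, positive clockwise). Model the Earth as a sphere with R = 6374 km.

-113.0°

Initial bearing θ₁ = atan2(sin Δλ cos φ₂, cos φ₁ sin φ₂ − sin φ₁ cos φ₂ cos Δλ) = 138.63°
Final bearing θ₂ = (initial bearing from the destination back to the start) + 180° = 25.61°
Δθ = θ₂ − θ₁ = -113.0°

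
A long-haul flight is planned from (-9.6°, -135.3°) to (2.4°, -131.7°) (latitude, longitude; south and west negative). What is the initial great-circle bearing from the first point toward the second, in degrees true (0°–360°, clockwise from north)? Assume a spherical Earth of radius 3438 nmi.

N = sin Δλ·cos φ₂ = +0.0627;  D = cos φ₁ sin φ₂ − sin φ₁ cos φ₂ cos Δλ = +0.2076
initial course = atan2(N, D) = 16.82°

16.8°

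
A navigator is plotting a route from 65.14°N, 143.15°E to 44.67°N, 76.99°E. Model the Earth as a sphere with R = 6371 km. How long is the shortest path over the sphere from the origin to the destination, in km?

4520 km

cos σ = sin φ₁ sin φ₂ + cos φ₁ cos φ₂ cos Δλ
      = sin(65.14°)sin(44.67°) + cos(65.14°)cos(44.67°)cos(-66.16°) = 0.7587
σ = 40.648° → d = Rσ = 6371·0.70945 = 4520 km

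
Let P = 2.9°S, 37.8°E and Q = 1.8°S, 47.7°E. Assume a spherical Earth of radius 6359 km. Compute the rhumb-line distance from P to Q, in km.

1105 km

Rhumb course C = atan2(Δλ, Δψ) with Δψ = ln[tan(π/4+φ₂/2)/tan(π/4+φ₁/2)] = +0.0192, Δλ = +0.1728 → C = 83.65°
d = R·|Δφ| / |cos C| = 6359·0.01920 / 0.11053 = 1105 km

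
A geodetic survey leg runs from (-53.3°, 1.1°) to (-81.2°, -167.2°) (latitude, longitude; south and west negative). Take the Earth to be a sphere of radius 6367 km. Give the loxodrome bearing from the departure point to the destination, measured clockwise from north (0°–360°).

Meridional parts: M(φ₁)=-1.1036, M(φ₂)=-2.5647 → ΔM = -1.4611;  Δλ = -2.9374 rad
tan C = Δλ / ΔM = +2.0104 → C = 243.55°

243.6°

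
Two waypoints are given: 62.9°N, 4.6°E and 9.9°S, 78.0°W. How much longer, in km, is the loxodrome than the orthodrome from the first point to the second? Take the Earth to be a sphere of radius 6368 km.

Great circle: cos σ = sin φ₁ sin φ₂ + cos φ₁ cos φ₂ cos Δλ,  σ = 1.6662 rad → d_gc = 10610.3 km
Rhumb line: Δψ = -1.5966, q = Δφ/Δψ = 0.7958, d_rh = R√(Δφ²+q²Δλ²) = 10901.5 km
Excess = 10901.5 − 10610.3 = 291.2 ≈ 291 km

291 km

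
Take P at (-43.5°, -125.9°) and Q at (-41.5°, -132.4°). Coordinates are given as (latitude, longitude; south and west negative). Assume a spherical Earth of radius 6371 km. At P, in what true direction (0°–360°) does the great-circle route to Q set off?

N = sin Δλ·cos φ₂ = -0.0848;  D = cos φ₁ sin φ₂ − sin φ₁ cos φ₂ cos Δλ = +0.0316
initial course = atan2(N, D) = 290.43°

290.4°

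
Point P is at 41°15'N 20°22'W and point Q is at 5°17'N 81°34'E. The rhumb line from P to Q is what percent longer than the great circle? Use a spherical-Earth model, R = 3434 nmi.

3.1%

Great circle: σ = 1.6650 rad → d_gc = Rσ = 5717.7 nmi
Rhumb: Δφ = -0.6277, Δλ = +1.7791, Δψ = -0.6993, q = Δφ/Δψ = 0.8976 → d_rh = R√(Δφ²+q²Δλ²) = 5892.5 nmi
Excess = (5892.5 − 5717.7) / 5717.7 = 174.8 / 5717.7 = 3.06% ≈ 3.1%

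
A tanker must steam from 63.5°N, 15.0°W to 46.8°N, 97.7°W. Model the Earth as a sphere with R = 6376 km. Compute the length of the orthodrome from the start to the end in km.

5150 km

cos σ = sin φ₁ sin φ₂ + cos φ₁ cos φ₂ cos Δλ
      = sin(63.50°)sin(46.80°) + cos(63.50°)cos(46.80°)cos(-82.70°) = 0.6912
σ = 46.276° → d = Rσ = 6376·0.80766 = 5150 km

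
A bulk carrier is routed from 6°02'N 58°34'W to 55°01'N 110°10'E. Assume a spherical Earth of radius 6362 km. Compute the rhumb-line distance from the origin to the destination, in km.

16206 km

Δψ = ln[tan(π/4+φ₂/2)/tan(π/4+φ₁/2)] = +1.0492;  Δφ = +0.8549 rad,  Δλ = +2.9450 rad
q = Δφ/Δψ = 0.8148
d = R·√(Δφ² + q²Δλ²) = 6362·2.54728 = 16206 km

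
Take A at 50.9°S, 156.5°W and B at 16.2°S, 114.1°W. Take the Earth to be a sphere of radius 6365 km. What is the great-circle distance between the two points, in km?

Haversine: a = sin²(Δφ/2)+cos φ₁ cos φ₂ sin²(Δλ/2) = 0.16813;  σ = 2·atan2(√a,√(1−a))
σ = 48.414° → d = Rσ = 6365·0.84498 = 5378 km

5378 km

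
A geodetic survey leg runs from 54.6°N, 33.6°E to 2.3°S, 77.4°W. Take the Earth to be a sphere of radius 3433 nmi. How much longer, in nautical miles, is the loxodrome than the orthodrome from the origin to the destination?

320 nmi

Great circle: cos σ = sin φ₁ sin φ₂ + cos φ₁ cos φ₂ cos Δλ,  σ = 1.8133 rad → d_gc = 6225.1 nmi
Rhumb line: Δψ = -1.1823, q = Δφ/Δψ = 0.8400, d_rh = R√(Δφ²+q²Δλ²) = 6544.7 nmi
Excess = 6544.7 − 6225.1 = 319.6 ≈ 320 nmi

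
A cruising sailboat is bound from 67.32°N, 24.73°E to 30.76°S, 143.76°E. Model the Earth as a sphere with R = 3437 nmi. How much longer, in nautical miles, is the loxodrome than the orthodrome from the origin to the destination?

389 nmi

Great circle: cos σ = sin φ₁ sin φ₂ + cos φ₁ cos φ₂ cos Δλ,  σ = 2.2558 rad → d_gc = 7753.2 nmi
Rhumb line: Δψ = -2.1714, q = Δφ/Δψ = 0.7884, d_rh = R√(Δφ²+q²Δλ²) = 8142.6 nmi
Excess = 8142.6 − 7753.2 = 389.4 ≈ 389 nmi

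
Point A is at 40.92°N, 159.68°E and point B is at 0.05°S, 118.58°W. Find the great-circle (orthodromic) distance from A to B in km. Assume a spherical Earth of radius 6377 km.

9327 km

Haversine: a = sin²(Δφ/2)+cos φ₁ cos φ₂ sin²(Δλ/2) = 0.44601;  σ = 2·atan2(√a,√(1−a))
σ = 83.801° → d = Rσ = 6377·1.46260 = 9327 km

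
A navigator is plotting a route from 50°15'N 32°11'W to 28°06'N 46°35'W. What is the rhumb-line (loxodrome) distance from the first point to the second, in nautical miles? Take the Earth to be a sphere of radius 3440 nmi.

1485 nmi

Rhumb course C = atan2(Δλ, Δψ) with Δψ = ln[tan(π/4+φ₂/2)/tan(π/4+φ₁/2)] = -0.5061, Δλ = -0.2513 → C = 206.41°
d = R·|Δφ| / |cos C| = 3440·0.38659 / 0.89565 = 1485 nmi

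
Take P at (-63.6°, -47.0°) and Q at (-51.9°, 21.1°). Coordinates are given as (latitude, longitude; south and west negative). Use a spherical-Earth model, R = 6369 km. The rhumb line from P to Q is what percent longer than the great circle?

Great circle: σ = 0.6314 rad → d_gc = Rσ = 4021.4 km
Rhumb: Δφ = +0.2042, Δλ = +1.1886, Δψ = +0.3868, q = Δφ/Δψ = 0.5280 → d_rh = R√(Δφ²+q²Δλ²) = 4203.1 km
Excess = (4203.1 − 4021.4) / 4021.4 = 181.7 / 4021.4 = 4.52% ≈ 4.5%

4.5%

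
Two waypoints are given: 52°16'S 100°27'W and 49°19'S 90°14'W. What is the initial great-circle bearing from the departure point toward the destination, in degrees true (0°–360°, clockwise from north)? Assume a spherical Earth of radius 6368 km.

69.5°

N = sin Δλ·cos φ₂ = +0.1156;  D = cos φ₁ sin φ₂ − sin φ₁ cos φ₂ cos Δλ = +0.0433
initial course = atan2(N, D) = 69.47°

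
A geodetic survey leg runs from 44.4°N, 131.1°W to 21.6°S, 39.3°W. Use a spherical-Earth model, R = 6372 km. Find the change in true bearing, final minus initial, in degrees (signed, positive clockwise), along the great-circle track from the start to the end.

Initial bearing θ₁ = atan2(sin Δλ cos φ₂, cos φ₁ sin φ₂ − sin φ₁ cos φ₂ cos Δλ) = 104.63°
Final bearing θ₂ = (initial bearing from the destination back to the start) + 180° = 131.97°
Δθ = θ₂ − θ₁ = +27.3°

+27.3°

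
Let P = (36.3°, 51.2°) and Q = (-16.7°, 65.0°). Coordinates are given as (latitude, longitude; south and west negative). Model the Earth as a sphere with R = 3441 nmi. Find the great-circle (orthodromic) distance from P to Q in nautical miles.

3278 nmi

cos σ = sin φ₁ sin φ₂ + cos φ₁ cos φ₂ cos Δλ
      = sin(36.30°)sin(-16.70°) + cos(36.30°)cos(-16.70°)cos(13.80°) = 0.5795
σ = 54.582° → d = Rσ = 3441·0.95264 = 3278 nmi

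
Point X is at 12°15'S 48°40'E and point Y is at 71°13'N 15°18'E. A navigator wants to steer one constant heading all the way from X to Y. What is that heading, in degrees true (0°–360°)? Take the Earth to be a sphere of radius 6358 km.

Meridional parts: M(φ₁)=-0.2155, M(φ₂)=+1.7994 → ΔM = +2.0148;  Δλ = -0.5824 rad
tan C = Δλ / ΔM = -0.2890 → C = 343.88°

343.9°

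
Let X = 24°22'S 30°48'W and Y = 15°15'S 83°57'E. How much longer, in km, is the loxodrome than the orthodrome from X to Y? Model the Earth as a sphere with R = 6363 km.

Great circle: cos σ = sin φ₁ sin φ₂ + cos φ₁ cos φ₂ cos Δλ,  σ = 1.8332 rad → d_gc = 11664.8 km
Rhumb line: Δψ = +0.1693, q = Δφ/Δψ = 0.9396, d_rh = R√(Δφ²+q²Δλ²) = 12016.4 km
Excess = 12016.4 − 11664.8 = 351.6 ≈ 352 km

352 km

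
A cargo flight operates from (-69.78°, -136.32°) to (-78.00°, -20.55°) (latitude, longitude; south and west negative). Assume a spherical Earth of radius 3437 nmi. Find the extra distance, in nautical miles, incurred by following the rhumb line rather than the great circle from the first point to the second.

296 nmi

Great circle: cos σ = sin φ₁ sin φ₂ + cos φ₁ cos φ₂ cos Δλ,  σ = 0.4808 rad → d_gc = 1652.5 nmi
Rhumb line: Δψ = -0.5286, q = Δφ/Δψ = 0.2714, d_rh = R√(Δφ²+q²Δλ²) = 1948.4 nmi
Excess = 1948.4 − 1652.5 = 295.9 ≈ 296 nmi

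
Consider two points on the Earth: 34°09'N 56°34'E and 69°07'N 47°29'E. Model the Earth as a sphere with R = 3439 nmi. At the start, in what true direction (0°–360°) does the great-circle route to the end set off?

N = sin Δλ·cos φ₂ = -0.0563;  D = cos φ₁ sin φ₂ − sin φ₁ cos φ₂ cos Δλ = +0.5756
initial course = atan2(N, D) = 354.42°

354.4°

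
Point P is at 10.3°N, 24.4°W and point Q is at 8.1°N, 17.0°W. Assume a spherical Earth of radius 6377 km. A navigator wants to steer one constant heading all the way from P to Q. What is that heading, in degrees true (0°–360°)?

Meridional parts: M(φ₁)=+0.1807, M(φ₂)=+0.1418 → ΔM = -0.0389;  Δλ = +0.1292 rad
tan C = Δλ / ΔM = -3.3202 → C = 106.76°

106.8°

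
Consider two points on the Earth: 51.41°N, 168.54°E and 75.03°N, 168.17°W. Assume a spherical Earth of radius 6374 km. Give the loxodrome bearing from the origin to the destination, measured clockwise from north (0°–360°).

22.5°

Δψ = ln[tan(π/4+φ₂/2)/tan(π/4+φ₁/2)] = +0.9801
Δλ = +0.4065 rad (taken the short way round)
course = atan2(Δλ, Δψ) = 22.53°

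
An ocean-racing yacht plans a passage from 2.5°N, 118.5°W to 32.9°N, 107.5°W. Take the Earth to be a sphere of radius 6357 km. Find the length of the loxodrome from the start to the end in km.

3562 km

Rhumb course C = atan2(Δλ, Δψ) with Δψ = ln[tan(π/4+φ₂/2)/tan(π/4+φ₁/2)] = +0.5650, Δλ = +0.1920 → C = 18.77°
d = R·|Δφ| / |cos C| = 6357·0.53058 / 0.94683 = 3562 km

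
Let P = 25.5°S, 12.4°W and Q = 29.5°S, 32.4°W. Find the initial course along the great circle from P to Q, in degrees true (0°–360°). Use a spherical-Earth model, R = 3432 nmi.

252.8°

N = sin Δλ·cos φ₂ = -0.2977;  D = cos φ₁ sin φ₂ − sin φ₁ cos φ₂ cos Δλ = -0.0924
initial course = atan2(N, D) = 252.76°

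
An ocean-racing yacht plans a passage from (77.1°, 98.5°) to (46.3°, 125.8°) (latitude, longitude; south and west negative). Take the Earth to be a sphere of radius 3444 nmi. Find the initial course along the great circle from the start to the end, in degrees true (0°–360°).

θ = atan2( sin Δλ·cos φ₂ ,  cos φ₁ sin φ₂ − sin φ₁ cos φ₂ cos Δλ )
  = atan2(+0.3169, -0.4370) = 144.06°

144.1°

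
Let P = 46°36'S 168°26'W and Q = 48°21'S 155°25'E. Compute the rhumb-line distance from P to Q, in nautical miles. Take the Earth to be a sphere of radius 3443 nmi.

Δψ = ln[tan(π/4+φ₂/2)/tan(π/4+φ₁/2)] = -0.0452;  Δφ = -0.0305 rad,  Δλ = -0.6309 rad
q = Δφ/Δψ = 0.6758
d = R·√(Δφ² + q²Δλ²) = 3443·0.42749 = 1472 nmi

1472 nmi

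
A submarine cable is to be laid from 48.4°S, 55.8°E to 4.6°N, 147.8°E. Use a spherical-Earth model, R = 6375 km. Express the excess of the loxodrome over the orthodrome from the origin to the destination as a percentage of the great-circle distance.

Great circle: σ = 1.6540 rad → d_gc = Rσ = 10544.0 km
Rhumb: Δφ = +0.9250, Δλ = +1.6057, Δψ = +1.0483, q = Δφ/Δψ = 0.8824 → d_rh = R√(Δφ²+q²Δλ²) = 10787.1 km
Excess = (10787.1 − 10544.0) / 10544.0 = 243.1 / 10544.0 = 2.31% ≈ 2.3%

2.3%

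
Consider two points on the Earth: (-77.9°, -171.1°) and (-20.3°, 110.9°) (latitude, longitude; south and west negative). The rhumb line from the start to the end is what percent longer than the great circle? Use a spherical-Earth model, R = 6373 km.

5.1%

Great circle: σ = 1.1809 rad → d_gc = Rσ = 7525.8 km
Rhumb: Δφ = +1.0053, Δλ = -1.3614, Δψ = +1.8825, q = Δφ/Δψ = 0.5340 → d_rh = R√(Δφ²+q²Δλ²) = 7906.6 km
Excess = (7906.6 − 7525.8) / 7525.8 = 380.8 / 7525.8 = 5.06% ≈ 5.1%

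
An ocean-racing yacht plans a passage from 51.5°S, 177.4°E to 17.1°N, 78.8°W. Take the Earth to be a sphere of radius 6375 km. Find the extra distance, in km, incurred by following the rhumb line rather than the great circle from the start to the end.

299 km

Great circle: cos σ = sin φ₁ sin φ₂ + cos φ₁ cos φ₂ cos Δλ,  σ = 1.9520 rad → d_gc = 12444.0 km
Rhumb line: Δψ = +1.3550, q = Δφ/Δψ = 0.8836, d_rh = R√(Δφ²+q²Δλ²) = 12743.4 km
Excess = 12743.4 − 12444.0 = 299.4 ≈ 299 km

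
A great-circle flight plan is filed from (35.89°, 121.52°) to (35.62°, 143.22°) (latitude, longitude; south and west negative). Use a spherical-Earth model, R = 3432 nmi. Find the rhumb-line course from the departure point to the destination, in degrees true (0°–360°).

90.9°

Δψ = ln[tan(π/4+φ₂/2)/tan(π/4+φ₁/2)] = -0.0058
Δλ = +0.3787 rad (taken the short way round)
course = atan2(Δλ, Δψ) = 90.88°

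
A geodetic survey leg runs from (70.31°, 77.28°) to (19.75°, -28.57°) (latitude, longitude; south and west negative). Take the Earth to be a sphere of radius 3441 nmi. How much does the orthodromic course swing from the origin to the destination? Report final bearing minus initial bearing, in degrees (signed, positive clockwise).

-92.0°

At departure: θ₁ = atan2(sin Δλ cos φ₂, cos φ₁ sin φ₂ − sin φ₁ cos φ₂ cos Δλ) = 291.46°
At arrival: θ₂ = atan2(sin Δλ cos φ₁, −cos φ₂ sin φ₁ + sin φ₂ cos φ₁ cos Δλ) = 199.46°
Δθ = θ₂ − θ₁ = -92.0°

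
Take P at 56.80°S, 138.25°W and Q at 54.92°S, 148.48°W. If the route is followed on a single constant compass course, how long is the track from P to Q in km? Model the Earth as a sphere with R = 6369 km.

Δψ = ln[tan(π/4+φ₂/2)/tan(π/4+φ₁/2)] = +0.0585;  Δφ = +0.0328 rad,  Δλ = -0.1785 rad
q = Δφ/Δψ = 0.5611
d = R·√(Δφ² + q²Δλ²) = 6369·0.10542 = 671 km

671 km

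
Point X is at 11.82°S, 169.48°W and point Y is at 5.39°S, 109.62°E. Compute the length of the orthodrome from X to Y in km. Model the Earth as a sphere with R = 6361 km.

Haversine: a = sin²(Δφ/2)+cos φ₁ cos φ₂ sin²(Δλ/2) = 0.41332;  σ = 2·atan2(√a,√(1−a))
σ = 80.017° → d = Rσ = 6361·1.39655 = 8883 km

8883 km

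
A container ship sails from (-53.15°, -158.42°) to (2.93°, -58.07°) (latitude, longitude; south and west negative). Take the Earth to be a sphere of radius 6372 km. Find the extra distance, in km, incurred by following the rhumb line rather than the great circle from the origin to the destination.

Great circle: cos σ = sin φ₁ sin φ₂ + cos φ₁ cos φ₂ cos Δλ,  σ = 1.7199 rad → d_gc = 10958.9 km
Rhumb line: Δψ = +1.1504, q = Δφ/Δψ = 0.8509, d_rh = R√(Δφ²+q²Δλ²) = 11360.7 km
Excess = 11360.7 − 10958.9 = 401.8 ≈ 402 km

402 km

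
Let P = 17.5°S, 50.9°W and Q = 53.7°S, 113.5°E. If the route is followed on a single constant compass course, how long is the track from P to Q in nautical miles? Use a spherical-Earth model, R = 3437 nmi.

8039 nmi

Rhumb course C = atan2(Δλ, Δψ) with Δψ = ln[tan(π/4+φ₂/2)/tan(π/4+φ₁/2)] = -0.8050, Δλ = +2.8693 → C = 105.67°
d = R·|Δφ| / |cos C| = 3437·0.63181 / 0.27013 = 8039 nmi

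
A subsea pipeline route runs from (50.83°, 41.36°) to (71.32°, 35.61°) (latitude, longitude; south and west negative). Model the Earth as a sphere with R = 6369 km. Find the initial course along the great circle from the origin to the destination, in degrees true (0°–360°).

θ = atan2( sin Δλ·cos φ₂ ,  cos φ₁ sin φ₂ − sin φ₁ cos φ₂ cos Δλ )
  = atan2(-0.0321, +0.3513) = 354.78°

354.8°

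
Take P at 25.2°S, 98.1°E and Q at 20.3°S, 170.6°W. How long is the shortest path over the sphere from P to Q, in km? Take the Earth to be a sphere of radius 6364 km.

9177 km

Haversine: a = sin²(Δφ/2)+cos φ₁ cos φ₂ sin²(Δλ/2) = 0.43577;  σ = 2·atan2(√a,√(1−a))
σ = 82.619° → d = Rσ = 6364·1.44198 = 9177 km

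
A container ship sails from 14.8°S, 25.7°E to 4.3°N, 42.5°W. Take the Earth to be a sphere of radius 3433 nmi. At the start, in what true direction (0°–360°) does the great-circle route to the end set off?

θ = atan2( sin Δλ·cos φ₂ ,  cos φ₁ sin φ₂ − sin φ₁ cos φ₂ cos Δλ )
  = atan2(-0.9259, +0.1671) = 280.23°

280.2°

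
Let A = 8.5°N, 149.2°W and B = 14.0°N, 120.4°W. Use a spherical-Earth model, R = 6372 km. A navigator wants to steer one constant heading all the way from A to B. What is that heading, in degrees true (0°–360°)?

Meridional parts: M(φ₁)=+0.1489, M(φ₂)=+0.2468 → ΔM = +0.0979;  Δλ = +0.5027 rad
tan C = Δλ / ΔM = +5.1336 → C = 78.98°

79.0°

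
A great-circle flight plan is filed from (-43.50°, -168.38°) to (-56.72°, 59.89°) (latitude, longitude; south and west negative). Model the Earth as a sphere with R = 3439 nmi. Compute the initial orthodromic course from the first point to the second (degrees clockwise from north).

205.5°

N = sin Δλ·cos φ₂ = -0.4095;  D = cos φ₁ sin φ₂ − sin φ₁ cos φ₂ cos Δλ = -0.8578
initial course = atan2(N, D) = 205.52°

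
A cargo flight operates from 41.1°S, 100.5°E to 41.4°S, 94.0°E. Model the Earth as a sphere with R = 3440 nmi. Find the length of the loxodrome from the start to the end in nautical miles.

294 nmi

Rhumb course C = atan2(Δλ, Δψ) with Δψ = ln[tan(π/4+φ₂/2)/tan(π/4+φ₁/2)] = -0.0070, Δλ = -0.1134 → C = 266.49°
d = R·|Δφ| / |cos C| = 3440·0.00524 / 0.06127 = 294 nmi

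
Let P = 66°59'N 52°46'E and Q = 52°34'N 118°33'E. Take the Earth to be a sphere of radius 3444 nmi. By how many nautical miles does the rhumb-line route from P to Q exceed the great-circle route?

89 nmi

Great circle: cos σ = sin φ₁ sin φ₂ + cos φ₁ cos φ₂ cos Δλ,  σ = 0.5947 rad → d_gc = 2048.0 nmi
Rhumb line: Δψ = -0.5093, q = Δφ/Δψ = 0.4941, d_rh = R√(Δφ²+q²Δλ²) = 2137.3 nmi
Excess = 2137.3 − 2048.0 = 89.3 ≈ 89 nmi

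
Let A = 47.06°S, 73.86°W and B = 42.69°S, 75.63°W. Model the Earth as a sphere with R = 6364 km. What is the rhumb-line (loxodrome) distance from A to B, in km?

Δψ = ln[tan(π/4+φ₂/2)/tan(π/4+φ₁/2)] = +0.1077;  Δφ = +0.0763 rad,  Δλ = -0.0309 rad
q = Δφ/Δψ = 0.7081
d = R·√(Δφ² + q²Δλ²) = 6364·0.07935 = 505 km

505 km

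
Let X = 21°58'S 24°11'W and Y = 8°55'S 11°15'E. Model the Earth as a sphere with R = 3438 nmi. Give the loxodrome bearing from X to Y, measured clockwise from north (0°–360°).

Meridional parts: M(φ₁)=-0.3931, M(φ₂)=-0.1563 → ΔM = +0.2369;  Δλ = +0.6184 rad
tan C = Δλ / ΔM = +2.6107 → C = 69.04°

69.0°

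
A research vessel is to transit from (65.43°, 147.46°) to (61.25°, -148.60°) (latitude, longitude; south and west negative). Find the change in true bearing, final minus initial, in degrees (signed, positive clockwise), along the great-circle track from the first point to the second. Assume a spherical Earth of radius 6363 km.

+58.3°

At departure: θ₁ = atan2(sin Δλ cos φ₂, cos φ₁ sin φ₂ − sin φ₁ cos φ₂ cos Δλ) = 68.25°
At arrival: θ₂ = atan2(sin Δλ cos φ₁, −cos φ₂ sin φ₁ + sin φ₂ cos φ₁ cos Δλ) = 126.59°
Δθ = θ₂ − θ₁ = +58.3°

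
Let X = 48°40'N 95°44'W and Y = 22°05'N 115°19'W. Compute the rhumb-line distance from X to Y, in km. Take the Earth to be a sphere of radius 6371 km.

Δψ = ln[tan(π/4+φ₂/2)/tan(π/4+φ₁/2)] = -0.5796;  Δφ = -0.4640 rad,  Δλ = -0.3418 rad
q = Δφ/Δψ = 0.8005
d = R·√(Δφ² + q²Δλ²) = 6371·0.53862 = 3432 km

3432 km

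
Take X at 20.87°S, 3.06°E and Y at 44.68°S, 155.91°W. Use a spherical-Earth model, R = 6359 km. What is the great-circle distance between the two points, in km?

cos σ = sin φ₁ sin φ₂ + cos φ₁ cos φ₂ cos Δλ
      = sin(-20.87°)sin(-44.68°) + cos(-20.87°)cos(-44.68°)cos(-158.97°) = -0.3696
σ = 111.694° → d = Rσ = 6359·1.94942 = 12396 km

12396 km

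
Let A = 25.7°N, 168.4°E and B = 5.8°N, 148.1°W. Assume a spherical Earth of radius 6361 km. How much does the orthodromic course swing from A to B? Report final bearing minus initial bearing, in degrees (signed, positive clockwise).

Initial bearing θ₁ = atan2(sin Δλ cos φ₂, cos φ₁ sin φ₂ − sin φ₁ cos φ₂ cos Δλ) = 107.95°
Final bearing θ₂ = (initial bearing from the destination back to the start) + 180° = 120.50°
Δθ = θ₂ − θ₁ = +12.5°

+12.5°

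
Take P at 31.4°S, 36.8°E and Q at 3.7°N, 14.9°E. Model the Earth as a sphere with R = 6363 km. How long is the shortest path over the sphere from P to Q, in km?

cos σ = sin φ₁ sin φ₂ + cos φ₁ cos φ₂ cos Δλ
      = sin(-31.40°)sin(3.70°) + cos(-31.40°)cos(3.70°)cos(-21.90°) = 0.7567
σ = 40.827° → d = Rσ = 6363·0.71257 = 4534 km

4534 km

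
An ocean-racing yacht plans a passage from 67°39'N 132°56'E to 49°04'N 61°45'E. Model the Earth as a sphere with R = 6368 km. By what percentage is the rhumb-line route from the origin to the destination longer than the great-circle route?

5.0%

Great circle: σ = 0.6776 rad → d_gc = Rσ = 4315.0 km
Rhumb: Δφ = -0.3243, Δλ = -1.2424, Δψ = -0.6362, q = Δφ/Δψ = 0.5098 → d_rh = R√(Δφ²+q²Δλ²) = 4531.6 km
Excess = (4531.6 − 4315.0) / 4315.0 = 216.6 / 4315.0 = 5.02% ≈ 5.0%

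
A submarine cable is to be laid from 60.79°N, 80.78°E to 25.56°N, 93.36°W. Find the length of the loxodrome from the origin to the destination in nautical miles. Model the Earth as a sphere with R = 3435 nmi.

7569 nmi

Δψ = ln[tan(π/4+φ₂/2)/tan(π/4+φ₁/2)] = -0.8832;  Δφ = -0.6149 rad,  Δλ = -3.0393 rad
q = Δφ/Δψ = 0.6962
d = R·√(Δφ² + q²Δλ²) = 3435·2.20352 = 7569 nmi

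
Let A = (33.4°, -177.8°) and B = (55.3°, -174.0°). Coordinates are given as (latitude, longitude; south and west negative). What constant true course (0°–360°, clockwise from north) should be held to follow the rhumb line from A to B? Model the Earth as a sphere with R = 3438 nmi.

Meridional parts: M(φ₁)=+0.6191, M(φ₂)=+1.1634 → ΔM = +0.5443;  Δλ = +0.0663 rad
tan C = Δλ / ΔM = +0.1218 → C = 6.95°

6.9°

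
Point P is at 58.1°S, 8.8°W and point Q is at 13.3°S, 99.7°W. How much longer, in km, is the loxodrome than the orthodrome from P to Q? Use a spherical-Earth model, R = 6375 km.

416 km

Great circle: cos σ = sin φ₁ sin φ₂ + cos φ₁ cos φ₂ cos Δλ,  σ = 1.3825 rad → d_gc = 8813.16 km
Rhumb line: Δψ = +1.0182, q = Δφ/Δψ = 0.7679, d_rh = R√(Δφ²+q²Δλ²) = 9228.68 km
Excess = 9228.68 − 8813.16 = 415.52 ≈ 416 km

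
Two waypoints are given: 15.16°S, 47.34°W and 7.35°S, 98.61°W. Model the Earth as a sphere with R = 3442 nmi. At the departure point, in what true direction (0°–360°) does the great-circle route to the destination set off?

N = sin Δλ·cos φ₂ = -0.7737;  D = cos φ₁ sin φ₂ − sin φ₁ cos φ₂ cos Δλ = +0.0388
initial course = atan2(N, D) = 272.87°

272.9°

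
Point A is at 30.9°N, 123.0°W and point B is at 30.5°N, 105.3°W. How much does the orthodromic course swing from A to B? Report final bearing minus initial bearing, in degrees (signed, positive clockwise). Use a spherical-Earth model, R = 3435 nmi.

At departure: θ₁ = atan2(sin Δλ cos φ₂, cos φ₁ sin φ₂ − sin φ₁ cos φ₂ cos Δλ) = 86.95°
At arrival: θ₂ = atan2(sin Δλ cos φ₁, −cos φ₂ sin φ₁ + sin φ₂ cos φ₁ cos Δλ) = 96.04°
Δθ = θ₂ − θ₁ = +9.1°

+9.1°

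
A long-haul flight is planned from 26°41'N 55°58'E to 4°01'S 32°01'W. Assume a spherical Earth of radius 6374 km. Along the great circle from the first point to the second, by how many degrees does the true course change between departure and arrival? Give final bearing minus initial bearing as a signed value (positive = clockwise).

Initial bearing θ₁ = atan2(sin Δλ cos φ₂, cos φ₁ sin φ₂ − sin φ₁ cos φ₂ cos Δλ) = 265.51°
Final bearing θ₂ = (initial bearing from the destination back to the start) + 180° = 243.25°
Δθ = θ₂ − θ₁ = -22.3°

-22.3°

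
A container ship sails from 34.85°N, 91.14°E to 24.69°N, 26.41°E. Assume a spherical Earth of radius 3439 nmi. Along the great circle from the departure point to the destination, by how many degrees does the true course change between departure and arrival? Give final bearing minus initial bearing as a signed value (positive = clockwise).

Initial bearing θ₁ = atan2(sin Δλ cos φ₂, cos φ₁ sin φ₂ − sin φ₁ cos φ₂ cos Δλ) = 278.39°
Final bearing θ₂ = (initial bearing from the destination back to the start) + 180° = 243.32°
Δθ = θ₂ − θ₁ = -35.1°

-35.1°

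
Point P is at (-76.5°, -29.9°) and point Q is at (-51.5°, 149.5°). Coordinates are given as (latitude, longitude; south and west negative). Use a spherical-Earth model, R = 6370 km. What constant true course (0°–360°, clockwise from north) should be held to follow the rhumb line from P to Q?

Meridional parts: M(φ₁)=-2.1340, M(φ₂)=-1.0521 → ΔM = +1.0820;  Δλ = +3.1311 rad
tan C = Δλ / ΔM = +2.8939 → C = 70.94°

70.9°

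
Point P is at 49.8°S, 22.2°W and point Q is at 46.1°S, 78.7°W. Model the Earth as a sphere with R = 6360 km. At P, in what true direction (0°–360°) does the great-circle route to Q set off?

N = sin Δλ·cos φ₂ = -0.5782;  D = cos φ₁ sin φ₂ − sin φ₁ cos φ₂ cos Δλ = -0.1728
initial course = atan2(N, D) = 253.36°

253.4°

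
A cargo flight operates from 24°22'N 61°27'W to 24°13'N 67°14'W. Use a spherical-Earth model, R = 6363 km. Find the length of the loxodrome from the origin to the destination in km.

Δψ = ln[tan(π/4+φ₂/2)/tan(π/4+φ₁/2)] = -0.0029;  Δφ = -0.0026 rad,  Δλ = -0.1009 rad
q = Δφ/Δψ = 0.9115
d = R·√(Δφ² + q²Δλ²) = 6363·0.09204 = 586 km

586 km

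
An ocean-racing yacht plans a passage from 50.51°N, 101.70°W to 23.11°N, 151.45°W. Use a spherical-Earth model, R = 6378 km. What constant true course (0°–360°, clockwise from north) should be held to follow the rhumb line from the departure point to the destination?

Meridional parts: M(φ₁)=+1.0246, M(φ₂)=+0.4147 → ΔM = -0.6099;  Δλ = -0.8683 rad
tan C = Δλ / ΔM = +1.4238 → C = 234.92°

234.9°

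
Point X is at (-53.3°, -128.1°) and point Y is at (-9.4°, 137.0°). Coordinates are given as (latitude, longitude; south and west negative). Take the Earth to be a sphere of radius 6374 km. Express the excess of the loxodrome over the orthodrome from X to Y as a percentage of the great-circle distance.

Great circle: σ = 1.4901 rad → d_gc = Rσ = 9498.0 km
Rhumb: Δφ = +0.7662, Δλ = -1.6563, Δψ = +0.9388, q = Δφ/Δψ = 0.8162 → d_rh = R√(Δφ²+q²Δλ²) = 9904.5 km
Excess = (9904.5 − 9498.0) / 9498.0 = 406.5 / 9498.0 = 4.28% ≈ 4.3%

4.3%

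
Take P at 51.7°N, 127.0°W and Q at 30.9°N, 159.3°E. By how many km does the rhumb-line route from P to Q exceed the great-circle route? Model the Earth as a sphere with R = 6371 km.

Great circle: cos σ = sin φ₁ sin φ₂ + cos φ₁ cos φ₂ cos Δλ,  σ = 0.9857 rad → d_gc = 6279.9 km
Rhumb line: Δψ = -0.4902, q = Δφ/Δψ = 0.7406, d_rh = R√(Δφ²+q²Δλ²) = 6495.3 km
Excess = 6495.3 − 6279.9 = 215.4 ≈ 215 km

215 km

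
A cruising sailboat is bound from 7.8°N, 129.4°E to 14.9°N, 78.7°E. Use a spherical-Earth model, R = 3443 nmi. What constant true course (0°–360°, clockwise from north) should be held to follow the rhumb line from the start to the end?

278.1°

Meridional parts: M(φ₁)=+0.1366, M(φ₂)=+0.2630 → ΔM = +0.1265;  Δλ = -0.8849 rad
tan C = Δλ / ΔM = -6.9964 → C = 278.13°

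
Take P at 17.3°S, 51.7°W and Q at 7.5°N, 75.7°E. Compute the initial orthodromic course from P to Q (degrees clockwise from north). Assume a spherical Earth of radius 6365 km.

θ = atan2( sin Δλ·cos φ₂ ,  cos φ₁ sin φ₂ − sin φ₁ cos φ₂ cos Δλ )
  = atan2(+0.7876, -0.0545) = 93.95°

94.0°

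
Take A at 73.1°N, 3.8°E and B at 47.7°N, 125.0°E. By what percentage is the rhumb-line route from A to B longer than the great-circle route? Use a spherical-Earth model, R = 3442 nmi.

Great circle: σ = 0.9193 rad → d_gc = Rσ = 3164.4 nmi
Rhumb: Δφ = -0.4433, Δλ = +2.1153, Δψ = -0.9571, q = Δφ/Δψ = 0.4632 → d_rh = R√(Δφ²+q²Δλ²) = 3701.6 nmi
Excess = (3701.6 − 3164.4) / 3164.4 = 537.2 / 3164.4 = 16.98% ≈ 17.0%

17.0%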